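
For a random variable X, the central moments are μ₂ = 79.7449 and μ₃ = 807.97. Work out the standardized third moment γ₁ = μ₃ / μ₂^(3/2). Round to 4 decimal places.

σ = √μ₂ = √79.7449 = 8.93000
σ³ = μ₂^(3/2) = 712.12196
γ₁ = μ₃/σ³ = 807.97 / 712.12196 ≈ 1.1346

1.1346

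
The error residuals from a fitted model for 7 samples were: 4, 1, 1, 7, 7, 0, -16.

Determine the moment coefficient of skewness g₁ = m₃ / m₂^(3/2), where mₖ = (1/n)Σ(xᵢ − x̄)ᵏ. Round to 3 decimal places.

-1.481

x̄ = (4 + 1 + 1 + 7 + 7 + 0 - 16) / 7 = 0.5714
deviations (xᵢ − x̄): 3.4286, 0.4286, 0.4286, 6.4286, 6.4286, -0.5714, -16.5714
Σ(xᵢ − x̄)² = 369.7143 ⇒ m₂ = 369.7143/7 = 52.81633
Σ(xᵢ − x̄)³ = -3979.1020 ⇒ m₃ = -3979.1020/7 = -568.44315
m₂^(3/2) = 52.81633^(1.5) = 383.84182
g₁ = m₃ / m₂^(3/2) = -568.44315 / 383.84182 ≈ -1.481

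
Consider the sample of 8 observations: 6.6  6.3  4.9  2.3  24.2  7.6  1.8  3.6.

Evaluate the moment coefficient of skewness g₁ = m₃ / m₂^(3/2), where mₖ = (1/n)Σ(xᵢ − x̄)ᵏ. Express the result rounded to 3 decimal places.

x̄ = (6.6 + 6.3 + 4.9 + 2.3 + 24.2 + 7.6 + 1.8 + 3.6) / 8 = 7.1625
deviations (xᵢ − x̄): -0.5625, -0.8625, -2.2625, -4.8625, 17.0375, 0.4375, -5.3625, -3.5625
Σ(xᵢ − x̄)² = 361.7388 ⇒ m₂ = 361.7388/8 = 45.21734
Σ(xᵢ − x̄)³ = 4618.8790 ⇒ m₃ = 4618.8790/8 = 577.35988
m₂^(3/2) = 45.21734^(1.5) = 304.05879
g₁ = m₃ / m₂^(3/2) = 577.35988 / 304.05879 ≈ 1.899

1.899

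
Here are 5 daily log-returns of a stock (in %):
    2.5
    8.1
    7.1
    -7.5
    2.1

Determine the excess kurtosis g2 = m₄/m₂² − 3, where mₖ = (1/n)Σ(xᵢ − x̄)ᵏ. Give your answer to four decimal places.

-0.5725

x̄ = 2.4600
Σ(xᵢ − x̄)² = 152.6720 ⇒ m₂ = 30.53440
Σ(xᵢ − x̄)⁴ = 11316.3486 ⇒ m₄ = 2263.26971
m₂² = 932.34958
g2 = m₄/m₂² − 3 = 2.42749 − 3 ≈ -0.5725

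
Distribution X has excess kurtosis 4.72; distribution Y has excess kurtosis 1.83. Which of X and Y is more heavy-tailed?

X

Higher excess kurtosis ⇒ heavier tails relative to the normal distribution.
4.72 vs 1.83: the larger is 4.72, so X has heavier tails.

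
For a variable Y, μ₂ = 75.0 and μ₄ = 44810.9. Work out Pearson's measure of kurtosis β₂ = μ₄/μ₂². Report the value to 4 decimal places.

7.9664

μ₂² = 75.0² = 5625.00000
μ₄/μ₂² = 44810.9 / 5625.00000 = 7.96638
β₂ ≈ 7.9664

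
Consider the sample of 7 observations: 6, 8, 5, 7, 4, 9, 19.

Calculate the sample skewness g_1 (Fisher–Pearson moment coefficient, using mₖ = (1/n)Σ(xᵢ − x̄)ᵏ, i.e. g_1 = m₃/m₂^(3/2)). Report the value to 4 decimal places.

1.5647

x̄ = (6 + 8 + 5 + 7 + 4 + 9 + 19) / 7 = 8.2857
deviations (xᵢ − x̄): -2.2857, -0.2857, -3.2857, -1.2857, -4.2857, 0.7143, 10.7143
Σ(xᵢ − x̄)² = 151.4286 ⇒ m₂ = 151.4286/7 = 21.63265
Σ(xᵢ − x̄)³ = 1102.0408 ⇒ m₃ = 1102.0408/7 = 157.43440
m₂^(3/2) = 21.63265^(1.5) = 100.61545
g_1 = m₃ / m₂^(3/2) = 157.43440 / 100.61545 ≈ 1.5647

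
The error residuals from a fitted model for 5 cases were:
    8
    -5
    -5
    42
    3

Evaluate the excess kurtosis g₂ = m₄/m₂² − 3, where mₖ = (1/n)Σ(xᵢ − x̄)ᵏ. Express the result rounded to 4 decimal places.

x̄ = 8.6000
Σ(xᵢ − x̄)² = 1517.2000 ⇒ m₂ = 303.44000
Σ(xᵢ − x̄)⁴ = 1313878.0960 ⇒ m₄ = 262775.61920
m₂² = 92075.83360
g₂ = m₄/m₂² − 3 = 2.85390 − 3 ≈ -0.1461

-0.1461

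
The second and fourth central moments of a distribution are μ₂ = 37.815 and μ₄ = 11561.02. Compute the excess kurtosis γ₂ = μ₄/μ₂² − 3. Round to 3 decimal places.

5.085

μ₂² = 37.815² = 1429.97423
μ₄/μ₂² = 11561.02 / 1429.97423 = 8.08478
γ₂ = 8.08478 − 3 ≈ 5.085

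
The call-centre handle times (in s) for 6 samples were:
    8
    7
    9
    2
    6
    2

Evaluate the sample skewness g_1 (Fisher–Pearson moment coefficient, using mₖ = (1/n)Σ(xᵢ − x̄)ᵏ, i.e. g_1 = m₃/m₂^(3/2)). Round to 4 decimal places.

-0.3727

x̄ = (8 + 7 + 9 + 2 + 6 + 2) / 6 = 5.6667
deviations (xᵢ − x̄): 2.3333, 1.3333, 3.3333, -3.6667, 0.3333, -3.6667
Σ(xᵢ − x̄)² = 45.3333 ⇒ m₂ = 45.3333/6 = 7.55556
Σ(xᵢ − x̄)³ = -46.4444 ⇒ m₃ = -46.4444/6 = -7.74074
m₂^(3/2) = 7.55556^(1.5) = 20.76824
g_1 = m₃ / m₂^(3/2) = -7.74074 / 20.76824 ≈ -0.3727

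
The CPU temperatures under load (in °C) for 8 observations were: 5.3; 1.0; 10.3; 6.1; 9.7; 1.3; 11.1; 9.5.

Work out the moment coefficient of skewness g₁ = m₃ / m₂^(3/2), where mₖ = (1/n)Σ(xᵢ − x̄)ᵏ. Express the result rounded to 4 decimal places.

-0.4576

x̄ = (5.3 + 1.0 + 10.3 + 6.1 + 9.7 + 1.3 + 11.1 + 9.5) / 8 = 6.7875
deviations (xᵢ − x̄): -1.4875, -5.7875, 3.5125, -0.6875, 2.9125, -5.4875, 4.3125, 2.7125
Σ(xᵢ − x̄)² = 113.0688 ⇒ m₂ = 113.0688/8 = 14.13359
Σ(xᵢ − x̄)³ = -194.5109 ⇒ m₃ = -194.5109/8 = -24.31386
m₂^(3/2) = 14.13359^(1.5) = 53.13478
g₁ = m₃ / m₂^(3/2) = -24.31386 / 53.13478 ≈ -0.4576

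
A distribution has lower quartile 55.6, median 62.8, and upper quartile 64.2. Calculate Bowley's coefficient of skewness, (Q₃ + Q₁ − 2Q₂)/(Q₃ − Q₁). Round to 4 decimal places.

-0.6744

numerator: Q₃ + Q₁ − 2Q₂ = 64.2 + 55.6 − 2×62.8 = -5.8000
denominator: Q₃ − Q₁ = 64.2 − 55.6 = 8.6000
Bowley skewness = -5.8000 / 8.6000 ≈ -0.6744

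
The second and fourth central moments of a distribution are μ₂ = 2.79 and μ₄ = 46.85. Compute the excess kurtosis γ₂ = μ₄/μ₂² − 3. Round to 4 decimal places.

μ₂² = 2.79² = 7.78410
μ₄/μ₂² = 46.85 / 7.78410 = 6.01868
γ₂ = 6.01868 − 3 ≈ 3.0187

3.0187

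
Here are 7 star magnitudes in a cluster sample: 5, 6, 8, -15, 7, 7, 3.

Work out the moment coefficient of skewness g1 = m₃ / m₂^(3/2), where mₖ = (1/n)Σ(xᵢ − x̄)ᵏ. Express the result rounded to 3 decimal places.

x̄ = (5 + 6 + 8 - 15 + 7 + 7 + 3) / 7 = 3.0000
deviations (xᵢ − x̄): 2.0000, 3.0000, 5.0000, -18.0000, 4.0000, 4.0000, 0.0000
Σ(xᵢ − x̄)² = 394.0000 ⇒ m₂ = 394.0000/7 = 56.28571
Σ(xᵢ − x̄)³ = -5544.0000 ⇒ m₃ = -5544.0000/7 = -792.00000
m₂^(3/2) = 56.28571^(1.5) = 422.27685
g1 = m₃ / m₂^(3/2) = -792.00000 / 422.27685 ≈ -1.876

-1.876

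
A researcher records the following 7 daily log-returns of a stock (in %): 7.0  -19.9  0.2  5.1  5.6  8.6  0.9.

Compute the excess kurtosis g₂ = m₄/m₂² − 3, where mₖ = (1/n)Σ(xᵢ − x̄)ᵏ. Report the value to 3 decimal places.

1.291

x̄ = 1.0714
Σ(xᵢ − x̄)² = 569.1543 ⇒ m₂ = 81.30776
Σ(xᵢ − x̄)⁴ = 198557.2370 ⇒ m₄ = 28365.31957
m₂² = 6610.95104
g₂ = m₄/m₂² − 3 = 4.29066 − 3 ≈ 1.291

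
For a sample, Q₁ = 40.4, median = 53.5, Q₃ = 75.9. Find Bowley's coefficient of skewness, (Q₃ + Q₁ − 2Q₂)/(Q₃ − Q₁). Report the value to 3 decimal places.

numerator: Q₃ + Q₁ − 2Q₂ = 75.9 + 40.4 − 2×53.5 = 9.3000
denominator: Q₃ − Q₁ = 75.9 − 40.4 = 35.5000
Bowley skewness = 9.3000 / 35.5000 ≈ 0.262

0.262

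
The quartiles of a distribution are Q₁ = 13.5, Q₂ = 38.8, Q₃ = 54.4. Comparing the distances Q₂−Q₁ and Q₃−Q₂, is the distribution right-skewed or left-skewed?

Q₂ − Q₁ = 25.3;  Q₃ − Q₂ = 15.6
Q₂ − Q₁ > Q₃ − Q₂ ⇒ the lower half is more spread out ⇒ left-skewed.

left-skewed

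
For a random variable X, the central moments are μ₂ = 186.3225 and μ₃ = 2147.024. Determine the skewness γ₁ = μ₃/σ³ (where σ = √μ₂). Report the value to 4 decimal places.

0.8442

σ = √μ₂ = √186.3225 = 13.65000
σ³ = μ₂^(3/2) = 2543.30212
γ₁ = μ₃/σ³ = 2147.024 / 2543.30212 ≈ 0.8442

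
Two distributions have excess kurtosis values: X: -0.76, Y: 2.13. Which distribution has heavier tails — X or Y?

Y

Higher excess kurtosis ⇒ heavier tails relative to the normal distribution.
-0.76 vs 2.13: the larger is 2.13, so Y has heavier tails. (Y is leptokurtic — heavier-than-normal tails; the other is platykurtic.)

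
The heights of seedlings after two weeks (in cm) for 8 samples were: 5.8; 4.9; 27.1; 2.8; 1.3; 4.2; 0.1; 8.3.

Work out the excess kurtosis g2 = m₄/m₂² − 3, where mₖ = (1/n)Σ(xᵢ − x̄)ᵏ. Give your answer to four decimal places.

2.1713

x̄ = 6.8125
Σ(xᵢ − x̄)² = 516.8488 ⇒ m₂ = 64.60609
Σ(xᵢ − x̄)⁴ = 172679.0080 ⇒ m₄ = 21584.87600
m₂² = 4173.94735
g2 = m₄/m₂² − 3 = 5.17133 − 3 ≈ 2.1713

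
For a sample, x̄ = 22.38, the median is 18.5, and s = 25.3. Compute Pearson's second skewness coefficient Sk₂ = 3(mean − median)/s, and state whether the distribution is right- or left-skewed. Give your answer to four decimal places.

Sk₂ = 3(22.38 − 18.5) / 25.3 = 3 × 3.8800 / 25.3
    = 11.6400 / 25.3 ≈ 0.4601
Sk₂ > 0 ⇒ mean > median ⇒ right-skewed (positive skew).

0.4601, right-skewed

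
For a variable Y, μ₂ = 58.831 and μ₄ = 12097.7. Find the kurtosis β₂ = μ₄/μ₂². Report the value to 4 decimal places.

3.4953

μ₂² = 58.831² = 3461.08656
μ₄/μ₂² = 12097.7 / 3461.08656 = 3.49535
β₂ ≈ 3.4953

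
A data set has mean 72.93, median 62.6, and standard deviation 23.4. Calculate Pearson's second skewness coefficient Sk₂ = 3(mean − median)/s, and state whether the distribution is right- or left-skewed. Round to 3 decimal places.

Sk₂ = 3(72.93 − 62.6) / 23.4 = 3 × 10.3300 / 23.4
    = 30.9900 / 23.4 ≈ 1.324
Sk₂ > 0 ⇒ mean > median ⇒ right-skewed (positive skew).

1.324, right-skewed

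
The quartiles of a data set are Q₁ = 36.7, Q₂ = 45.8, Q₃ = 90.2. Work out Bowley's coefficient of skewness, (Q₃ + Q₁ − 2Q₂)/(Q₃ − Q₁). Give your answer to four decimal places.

0.6598

numerator: Q₃ + Q₁ − 2Q₂ = 90.2 + 36.7 − 2×45.8 = 35.3000
denominator: Q₃ − Q₁ = 90.2 − 36.7 = 53.5000
Bowley skewness = 35.3000 / 53.5000 ≈ 0.6598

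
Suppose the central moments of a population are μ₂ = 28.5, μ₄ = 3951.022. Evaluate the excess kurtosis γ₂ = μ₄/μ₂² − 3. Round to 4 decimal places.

μ₂² = 28.5² = 812.25000
μ₄/μ₂² = 3951.022 / 812.25000 = 4.86429
γ₂ = 4.86429 − 3 ≈ 1.8643

1.8643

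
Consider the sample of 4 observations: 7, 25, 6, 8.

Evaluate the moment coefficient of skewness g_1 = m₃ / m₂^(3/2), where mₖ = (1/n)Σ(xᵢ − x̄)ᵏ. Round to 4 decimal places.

1.1265

x̄ = (7 + 25 + 6 + 8) / 4 = 11.5000
deviations (xᵢ − x̄): -4.5000, 13.5000, -5.5000, -3.5000
Σ(xᵢ − x̄)² = 245.0000 ⇒ m₂ = 245.0000/4 = 61.25000
Σ(xᵢ − x̄)³ = 2160.0000 ⇒ m₃ = 2160.0000/4 = 540.00000
m₂^(3/2) = 61.25000^(1.5) = 479.35707
g_1 = m₃ / m₂^(3/2) = 540.00000 / 479.35707 ≈ 1.1265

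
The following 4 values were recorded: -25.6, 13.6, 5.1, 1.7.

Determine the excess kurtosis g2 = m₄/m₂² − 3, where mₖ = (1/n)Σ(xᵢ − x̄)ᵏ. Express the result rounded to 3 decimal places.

x̄ = -1.3000
Σ(xᵢ − x̄)² = 862.4600 ⇒ m₂ = 215.61500
Σ(xᵢ − x̄)⁴ = 399725.6018 ⇒ m₄ = 99931.40045
m₂² = 46489.82823
g2 = m₄/m₂² − 3 = 2.14953 − 3 ≈ -0.850

-0.850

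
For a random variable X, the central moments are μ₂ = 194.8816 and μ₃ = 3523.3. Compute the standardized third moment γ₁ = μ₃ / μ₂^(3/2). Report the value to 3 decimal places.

σ = √μ₂ = √194.8816 = 13.96000
σ³ = μ₂^(3/2) = 2720.54714
γ₁ = μ₃/σ³ = 3523.3 / 2720.54714 ≈ 1.295

1.295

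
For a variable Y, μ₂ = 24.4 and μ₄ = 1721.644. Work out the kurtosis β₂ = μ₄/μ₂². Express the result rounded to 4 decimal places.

μ₂² = 24.4² = 595.36000
μ₄/μ₂² = 1721.644 / 595.36000 = 2.89177
β₂ ≈ 2.8918

2.8918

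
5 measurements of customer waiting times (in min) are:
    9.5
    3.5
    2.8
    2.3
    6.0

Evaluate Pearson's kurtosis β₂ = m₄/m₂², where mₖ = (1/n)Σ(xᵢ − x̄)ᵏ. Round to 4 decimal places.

x̄ = 4.8200
Σ(xᵢ − x̄)² = 35.4680 ⇒ m₂ = 7.09360
Σ(xᵢ − x̄)⁴ = 541.6671 ⇒ m₄ = 108.33342
m₂² = 50.31916
β₂ = m₄/m₂² = 108.33342 / 50.31916 ≈ 2.1529

2.1529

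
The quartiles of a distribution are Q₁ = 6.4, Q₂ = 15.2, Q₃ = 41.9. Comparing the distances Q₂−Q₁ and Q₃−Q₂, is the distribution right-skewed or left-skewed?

Q₂ − Q₁ = 8.8;  Q₃ − Q₂ = 26.7
Q₃ − Q₂ > Q₂ − Q₁ ⇒ the upper half is more spread out ⇒ right-skewed.

right-skewed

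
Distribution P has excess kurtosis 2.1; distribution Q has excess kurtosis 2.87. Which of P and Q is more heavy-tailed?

Higher excess kurtosis ⇒ heavier tails relative to the normal distribution.
2.1 vs 2.87: the larger is 2.87, so Q has heavier tails.

Q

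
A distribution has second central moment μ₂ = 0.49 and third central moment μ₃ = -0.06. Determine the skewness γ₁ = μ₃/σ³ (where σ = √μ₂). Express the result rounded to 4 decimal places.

-0.1749

σ = √μ₂ = √0.49 = 0.70000
σ³ = μ₂^(3/2) = 0.34300
γ₁ = μ₃/σ³ = -0.06 / 0.34300 ≈ -0.1749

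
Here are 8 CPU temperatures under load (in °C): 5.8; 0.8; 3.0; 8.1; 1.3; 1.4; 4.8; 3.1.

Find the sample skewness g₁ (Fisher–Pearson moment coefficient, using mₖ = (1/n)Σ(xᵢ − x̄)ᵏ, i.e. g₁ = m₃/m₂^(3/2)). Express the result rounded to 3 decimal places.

x̄ = (5.8 + 0.8 + 3.0 + 8.1 + 1.3 + 1.4 + 4.8 + 3.1) / 8 = 3.5375
deviations (xᵢ − x̄): 2.2625, -2.7375, -0.5375, 4.5625, -2.2375, -2.1375, 1.2625, -0.4375
Σ(xᵢ − x̄)² = 45.0788 ⇒ m₂ = 45.0788/8 = 5.63484
Σ(xᵢ − x̄)³ = 66.8472 ⇒ m₃ = 66.8472/8 = 8.35590
m₂^(3/2) = 5.63484^(1.5) = 13.37589
g₁ = m₃ / m₂^(3/2) = 8.35590 / 13.37589 ≈ 0.625

0.625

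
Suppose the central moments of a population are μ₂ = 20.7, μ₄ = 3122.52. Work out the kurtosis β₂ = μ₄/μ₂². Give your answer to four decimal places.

7.2873

μ₂² = 20.7² = 428.49000
μ₄/μ₂² = 3122.52 / 428.49000 = 7.28726
β₂ ≈ 7.2873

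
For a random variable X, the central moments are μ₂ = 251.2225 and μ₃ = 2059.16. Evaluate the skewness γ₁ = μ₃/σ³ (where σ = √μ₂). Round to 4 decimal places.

0.5171

σ = √μ₂ = √251.2225 = 15.85000
σ³ = μ₂^(3/2) = 3981.87663
γ₁ = μ₃/σ³ = 2059.16 / 3981.87663 ≈ 0.5171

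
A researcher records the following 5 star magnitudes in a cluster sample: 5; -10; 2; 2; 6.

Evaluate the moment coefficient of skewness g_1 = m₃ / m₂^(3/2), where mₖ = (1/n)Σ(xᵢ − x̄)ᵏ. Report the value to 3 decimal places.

-1.214

x̄ = (5 - 10 + 2 + 2 + 6) / 5 = 1.0000
deviations (xᵢ − x̄): 4.0000, -11.0000, 1.0000, 1.0000, 5.0000
Σ(xᵢ − x̄)² = 164.0000 ⇒ m₂ = 164.0000/5 = 32.80000
Σ(xᵢ − x̄)³ = -1140.0000 ⇒ m₃ = -1140.0000/5 = -228.00000
m₂^(3/2) = 32.80000^(1.5) = 187.84981
g_1 = m₃ / m₂^(3/2) = -228.00000 / 187.84981 ≈ -1.214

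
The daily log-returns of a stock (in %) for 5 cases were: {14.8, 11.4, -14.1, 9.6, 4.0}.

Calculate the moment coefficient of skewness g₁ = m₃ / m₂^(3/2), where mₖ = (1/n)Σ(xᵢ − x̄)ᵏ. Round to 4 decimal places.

-1.0981

x̄ = (14.8 + 11.4 - 14.1 + 9.6 + 4.0) / 5 = 5.1400
deviations (xᵢ − x̄): 9.6600, 6.2600, -19.2400, 4.4600, -1.1400
Σ(xᵢ − x̄)² = 523.8720 ⇒ m₂ = 523.8720/5 = 104.77440
Σ(xᵢ − x̄)³ = -5888.2390 ⇒ m₃ = -5888.2390/5 = -1177.64779
m₂^(3/2) = 104.77440^(1.5) = 1072.46413
g₁ = m₃ / m₂^(3/2) = -1177.64779 / 1072.46413 ≈ -1.0981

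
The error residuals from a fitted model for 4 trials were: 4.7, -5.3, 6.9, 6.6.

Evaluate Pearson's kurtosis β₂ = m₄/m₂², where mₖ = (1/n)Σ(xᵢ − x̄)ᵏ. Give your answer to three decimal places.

x̄ = 3.2250
Σ(xᵢ − x̄)² = 99.7475 ⇒ m₂ = 24.93688
Σ(xᵢ − x̄)⁴ = 5598.6281 ⇒ m₄ = 1399.65701
m₂² = 621.84773
β₂ = m₄/m₂² = 1399.65701 / 621.84773 ≈ 2.251

2.251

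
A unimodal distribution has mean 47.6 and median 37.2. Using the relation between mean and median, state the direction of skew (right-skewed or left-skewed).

mean − median = 47.6 − 37.2 = 10.4
mean > median ⇒ the longer tail is on the right ⇒ right-skewed (positively skewed).

right-skewed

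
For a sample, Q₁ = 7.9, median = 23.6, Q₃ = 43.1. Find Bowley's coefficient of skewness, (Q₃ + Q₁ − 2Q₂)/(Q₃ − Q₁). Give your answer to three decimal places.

0.108

numerator: Q₃ + Q₁ − 2Q₂ = 43.1 + 7.9 − 2×23.6 = 3.8000
denominator: Q₃ − Q₁ = 43.1 − 7.9 = 35.2000
Bowley skewness = 3.8000 / 35.2000 ≈ 0.108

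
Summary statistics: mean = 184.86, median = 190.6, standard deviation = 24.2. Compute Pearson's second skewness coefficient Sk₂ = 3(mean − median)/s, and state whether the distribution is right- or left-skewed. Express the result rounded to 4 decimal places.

Sk₂ = 3(184.86 − 190.6) / 24.2 = 3 × -5.7400 / 24.2
    = -17.2200 / 24.2 ≈ -0.7116
Sk₂ < 0 ⇒ mean < median ⇒ left-skewed (negative skew).

-0.7116, left-skewed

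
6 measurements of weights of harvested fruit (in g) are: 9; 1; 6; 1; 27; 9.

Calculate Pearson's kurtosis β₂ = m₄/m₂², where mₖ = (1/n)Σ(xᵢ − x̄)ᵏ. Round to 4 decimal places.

3.2918

x̄ = 8.8333
Σ(xᵢ − x̄)² = 460.8333 ⇒ m₂ = 76.80556
Σ(xᵢ − x̄)⁴ = 116513.1528 ⇒ m₄ = 19418.85880
m₂² = 5899.09336
β₂ = m₄/m₂² = 19418.85880 / 5899.09336 ≈ 3.2918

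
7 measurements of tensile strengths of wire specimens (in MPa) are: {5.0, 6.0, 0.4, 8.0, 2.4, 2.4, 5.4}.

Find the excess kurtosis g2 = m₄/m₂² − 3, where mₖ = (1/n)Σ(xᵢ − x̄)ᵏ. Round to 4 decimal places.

-1.0892

x̄ = 4.2286
Σ(xᵢ − x̄)² = 40.6743 ⇒ m₂ = 5.81061
Σ(xᵢ − x̄)⁴ = 451.6129 ⇒ m₄ = 64.51614
m₂² = 33.76321
g2 = m₄/m₂² − 3 = 1.91084 − 3 ≈ -1.0892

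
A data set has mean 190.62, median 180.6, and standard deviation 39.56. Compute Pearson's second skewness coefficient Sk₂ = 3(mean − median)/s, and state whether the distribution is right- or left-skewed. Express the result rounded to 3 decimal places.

0.760, right-skewed

Sk₂ = 3(190.62 − 180.6) / 39.56 = 3 × 10.0200 / 39.56
    = 30.0600 / 39.56 ≈ 0.760
Sk₂ > 0 ⇒ mean > median ⇒ right-skewed (positive skew).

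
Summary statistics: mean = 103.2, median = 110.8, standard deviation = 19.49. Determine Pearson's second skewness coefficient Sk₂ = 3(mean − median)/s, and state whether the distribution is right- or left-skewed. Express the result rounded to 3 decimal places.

Sk₂ = 3(103.2 − 110.8) / 19.49 = 3 × -7.6000 / 19.49
    = -22.8000 / 19.49 ≈ -1.170
Sk₂ < 0 ⇒ mean < median ⇒ left-skewed (negative skew).

-1.170, left-skewed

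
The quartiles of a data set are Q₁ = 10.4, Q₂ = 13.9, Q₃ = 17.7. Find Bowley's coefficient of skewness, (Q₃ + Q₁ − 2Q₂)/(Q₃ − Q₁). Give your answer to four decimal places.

numerator: Q₃ + Q₁ − 2Q₂ = 17.7 + 10.4 − 2×13.9 = 0.3000
denominator: Q₃ − Q₁ = 17.7 − 10.4 = 7.3000
Bowley skewness = 0.3000 / 7.3000 ≈ 0.0411

0.0411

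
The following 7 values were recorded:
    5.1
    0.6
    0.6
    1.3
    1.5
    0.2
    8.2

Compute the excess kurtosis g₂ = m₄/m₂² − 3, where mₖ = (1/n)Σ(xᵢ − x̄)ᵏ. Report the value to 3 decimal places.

x̄ = 2.5000
Σ(xᵢ − x̄)² = 54.2000 ⇒ m₂ = 7.74286
Σ(xᵢ − x̄)⁴ = 1158.4196 ⇒ m₄ = 165.48851
m₂² = 59.95184
g₂ = m₄/m₂² − 3 = 2.76036 − 3 ≈ -0.240

-0.240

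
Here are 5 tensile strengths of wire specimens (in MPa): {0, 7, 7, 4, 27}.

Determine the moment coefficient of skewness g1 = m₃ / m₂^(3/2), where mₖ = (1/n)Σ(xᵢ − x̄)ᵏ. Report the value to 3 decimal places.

1.210

x̄ = (0 + 7 + 7 + 4 + 27) / 5 = 9.0000
deviations (xᵢ − x̄): -9.0000, -2.0000, -2.0000, -5.0000, 18.0000
Σ(xᵢ − x̄)² = 438.0000 ⇒ m₂ = 438.0000/5 = 87.60000
Σ(xᵢ − x̄)³ = 4962.0000 ⇒ m₃ = 4962.0000/5 = 992.40000
m₂^(3/2) = 87.60000^(1.5) = 819.89108
g1 = m₃ / m₂^(3/2) = 992.40000 / 819.89108 ≈ 1.210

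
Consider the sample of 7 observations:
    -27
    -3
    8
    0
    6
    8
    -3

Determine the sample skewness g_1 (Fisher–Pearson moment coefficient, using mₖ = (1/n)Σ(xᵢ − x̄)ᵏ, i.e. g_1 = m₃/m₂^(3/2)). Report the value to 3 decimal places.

-1.412

x̄ = (-27 - 3 + 8 + 0 + 6 + 8 - 3) / 7 = -1.5714
deviations (xᵢ − x̄): -25.4286, -1.4286, 9.5714, 1.5714, 7.5714, 9.5714, -1.4286
Σ(xᵢ − x̄)² = 893.7143 ⇒ m₂ = 893.7143/7 = 127.67347
Σ(xᵢ − x̄)³ = -14256.6122 ⇒ m₃ = -14256.6122/7 = -2036.65889
m₂^(3/2) = 127.67347^(1.5) = 1442.61682
g_1 = m₃ / m₂^(3/2) = -2036.65889 / 1442.61682 ≈ -1.412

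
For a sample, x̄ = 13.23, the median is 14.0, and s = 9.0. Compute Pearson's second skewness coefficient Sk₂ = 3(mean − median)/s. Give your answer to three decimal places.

Sk₂ = 3(13.23 − 14.0) / 9.0 = 3 × -0.7700 / 9.0
    = -2.3100 / 9.0 ≈ -0.257

-0.257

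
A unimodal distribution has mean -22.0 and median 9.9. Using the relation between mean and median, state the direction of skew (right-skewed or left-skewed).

mean − median = -22.0 − 9.9 = -31.9
mean < median ⇒ the longer tail is on the left ⇒ left-skewed (negatively skewed).

left-skewed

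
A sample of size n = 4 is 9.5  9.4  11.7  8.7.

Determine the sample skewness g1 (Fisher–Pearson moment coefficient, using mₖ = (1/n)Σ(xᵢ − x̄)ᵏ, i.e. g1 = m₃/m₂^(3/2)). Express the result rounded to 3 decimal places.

x̄ = (9.5 + 9.4 + 11.7 + 8.7) / 4 = 9.8250
deviations (xᵢ − x̄): -0.3250, -0.4250, 1.8750, -1.1250
Σ(xᵢ − x̄)² = 5.0675 ⇒ m₂ = 5.0675/4 = 1.26687
Σ(xᵢ − x̄)³ = 5.0569 ⇒ m₃ = 5.0569/4 = 1.26422
m₂^(3/2) = 1.26687^(1.5) = 1.42594
g1 = m₃ / m₂^(3/2) = 1.26422 / 1.42594 ≈ 0.887

0.887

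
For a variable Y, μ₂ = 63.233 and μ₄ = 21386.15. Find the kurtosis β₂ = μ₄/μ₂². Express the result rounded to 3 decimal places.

μ₂² = 63.233² = 3998.41229
μ₄/μ₂² = 21386.15 / 3998.41229 = 5.34866
β₂ ≈ 5.349

5.349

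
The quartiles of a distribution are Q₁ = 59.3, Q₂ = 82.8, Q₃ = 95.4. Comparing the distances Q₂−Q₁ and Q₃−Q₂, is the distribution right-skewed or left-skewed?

left-skewed

Q₂ − Q₁ = 23.5;  Q₃ − Q₂ = 12.6
Q₂ − Q₁ > Q₃ − Q₂ ⇒ the lower half is more spread out ⇒ left-skewed.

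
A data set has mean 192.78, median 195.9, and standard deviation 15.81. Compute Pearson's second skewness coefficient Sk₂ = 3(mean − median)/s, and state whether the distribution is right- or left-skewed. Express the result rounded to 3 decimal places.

Sk₂ = 3(192.78 − 195.9) / 15.81 = 3 × -3.1200 / 15.81
    = -9.3600 / 15.81 ≈ -0.592
Sk₂ < 0 ⇒ mean < median ⇒ left-skewed (negative skew).

-0.592, left-skewed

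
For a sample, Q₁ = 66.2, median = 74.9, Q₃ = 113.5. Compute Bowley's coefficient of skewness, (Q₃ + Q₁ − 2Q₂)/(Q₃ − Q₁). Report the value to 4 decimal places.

0.6321

numerator: Q₃ + Q₁ − 2Q₂ = 113.5 + 66.2 − 2×74.9 = 29.9000
denominator: Q₃ − Q₁ = 113.5 − 66.2 = 47.3000
Bowley skewness = 29.9000 / 47.3000 ≈ 0.6321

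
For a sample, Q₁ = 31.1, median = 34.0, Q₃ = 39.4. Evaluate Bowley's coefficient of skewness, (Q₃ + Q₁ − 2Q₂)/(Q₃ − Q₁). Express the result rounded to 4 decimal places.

numerator: Q₃ + Q₁ − 2Q₂ = 39.4 + 31.1 − 2×34.0 = 2.5000
denominator: Q₃ − Q₁ = 39.4 − 31.1 = 8.3000
Bowley skewness = 2.5000 / 8.3000 ≈ 0.3012

0.3012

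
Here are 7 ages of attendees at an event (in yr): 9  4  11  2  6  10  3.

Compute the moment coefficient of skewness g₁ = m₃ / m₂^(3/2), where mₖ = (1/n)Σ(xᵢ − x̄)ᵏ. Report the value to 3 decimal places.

x̄ = (9 + 4 + 11 + 2 + 6 + 10 + 3) / 7 = 6.4286
deviations (xᵢ − x̄): 2.5714, -2.4286, 4.5714, -4.4286, -0.4286, 3.5714, -3.4286
Σ(xᵢ − x̄)² = 77.7143 ⇒ m₂ = 77.7143/7 = 11.10204
Σ(xᵢ − x̄)³ = 16.5306 ⇒ m₃ = 16.5306/7 = 2.36152
m₂^(3/2) = 11.10204^(1.5) = 36.99169
g₁ = m₃ / m₂^(3/2) = 2.36152 / 36.99169 ≈ 0.064

0.064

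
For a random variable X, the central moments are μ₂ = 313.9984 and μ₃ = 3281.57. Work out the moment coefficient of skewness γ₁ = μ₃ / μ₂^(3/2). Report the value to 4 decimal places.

0.5898

σ = √μ₂ = √313.9984 = 17.72000
σ³ = μ₂^(3/2) = 5564.05165
γ₁ = μ₃/σ³ = 3281.57 / 5564.05165 ≈ 0.5898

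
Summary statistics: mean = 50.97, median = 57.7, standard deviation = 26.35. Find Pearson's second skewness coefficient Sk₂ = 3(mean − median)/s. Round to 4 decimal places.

Sk₂ = 3(50.97 − 57.7) / 26.35 = 3 × -6.7300 / 26.35
    = -20.1900 / 26.35 ≈ -0.7662

-0.7662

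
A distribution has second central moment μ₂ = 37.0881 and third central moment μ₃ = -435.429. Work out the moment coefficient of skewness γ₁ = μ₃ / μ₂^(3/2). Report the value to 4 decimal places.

-1.9278

σ = √μ₂ = √37.0881 = 6.09000
σ³ = μ₂^(3/2) = 225.86653
γ₁ = μ₃/σ³ = -435.429 / 225.86653 ≈ -1.9278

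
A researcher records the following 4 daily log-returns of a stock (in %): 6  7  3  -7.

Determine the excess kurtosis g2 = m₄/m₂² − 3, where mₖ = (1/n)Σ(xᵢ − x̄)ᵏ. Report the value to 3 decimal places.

-0.869

x̄ = 2.2500
Σ(xᵢ − x̄)² = 122.7500 ⇒ m₂ = 30.68750
Σ(xᵢ − x̄)⁴ = 8028.0781 ⇒ m₄ = 2007.01953
m₂² = 941.72266
g2 = m₄/m₂² − 3 = 2.13122 − 3 ≈ -0.869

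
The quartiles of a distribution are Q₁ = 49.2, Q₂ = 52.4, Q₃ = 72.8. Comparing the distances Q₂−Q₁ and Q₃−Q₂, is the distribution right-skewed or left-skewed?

Q₂ − Q₁ = 3.2;  Q₃ − Q₂ = 20.4
Q₃ − Q₂ > Q₂ − Q₁ ⇒ the upper half is more spread out ⇒ right-skewed.

right-skewed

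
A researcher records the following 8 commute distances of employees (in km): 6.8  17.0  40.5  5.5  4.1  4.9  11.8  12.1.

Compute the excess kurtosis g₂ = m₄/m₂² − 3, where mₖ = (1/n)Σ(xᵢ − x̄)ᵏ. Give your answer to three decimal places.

x̄ = 12.8375
Σ(xᵢ − x̄)² = 1013.7988 ⇒ m₂ = 126.72484
Σ(xᵢ − x̄)⁴ = 599879.1982 ⇒ m₄ = 74984.89978
m₂² = 16059.18602
g₂ = m₄/m₂² − 3 = 4.66928 − 3 ≈ 1.669

1.669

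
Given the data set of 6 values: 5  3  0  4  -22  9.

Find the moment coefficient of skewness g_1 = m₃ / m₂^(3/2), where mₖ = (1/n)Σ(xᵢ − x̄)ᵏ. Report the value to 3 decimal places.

-1.510

x̄ = (5 + 3 + 0 + 4 - 22 + 9) / 6 = -0.1667
deviations (xᵢ − x̄): 5.1667, 3.1667, 0.1667, 4.1667, -21.8333, 9.1667
Σ(xᵢ − x̄)² = 614.8333 ⇒ m₂ = 614.8333/6 = 102.47222
Σ(xᵢ − x̄)³ = -9395.5556 ⇒ m₃ = -9395.5556/6 = -1565.92593
m₂^(3/2) = 102.47222^(1.5) = 1037.31159
g_1 = m₃ / m₂^(3/2) = -1565.92593 / 1037.31159 ≈ -1.510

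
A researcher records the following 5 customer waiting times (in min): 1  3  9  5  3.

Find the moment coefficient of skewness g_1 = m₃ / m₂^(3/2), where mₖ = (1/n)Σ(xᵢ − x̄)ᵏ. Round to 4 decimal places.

x̄ = (1 + 3 + 9 + 5 + 3) / 5 = 4.2000
deviations (xᵢ − x̄): -3.2000, -1.2000, 4.8000, 0.8000, -1.2000
Σ(xᵢ − x̄)² = 36.8000 ⇒ m₂ = 36.8000/5 = 7.36000
Σ(xᵢ − x̄)³ = 74.8800 ⇒ m₃ = 74.8800/5 = 14.97600
m₂^(3/2) = 7.36000^(1.5) = 19.96718
g_1 = m₃ / m₂^(3/2) = 14.97600 / 19.96718 ≈ 0.7500

0.7500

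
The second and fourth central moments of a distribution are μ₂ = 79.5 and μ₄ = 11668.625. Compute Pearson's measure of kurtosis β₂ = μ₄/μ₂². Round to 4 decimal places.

μ₂² = 79.5² = 6320.25000
μ₄/μ₂² = 11668.625 / 6320.25000 = 1.84623
β₂ ≈ 1.8462

1.8462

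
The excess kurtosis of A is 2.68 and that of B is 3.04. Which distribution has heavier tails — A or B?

B

Higher excess kurtosis ⇒ heavier tails relative to the normal distribution.
2.68 vs 3.04: the larger is 3.04, so B has heavier tails.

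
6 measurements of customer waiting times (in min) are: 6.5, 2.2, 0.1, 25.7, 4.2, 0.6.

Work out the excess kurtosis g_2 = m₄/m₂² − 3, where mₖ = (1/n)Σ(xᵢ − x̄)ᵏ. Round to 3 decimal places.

x̄ = 6.5500
Σ(xᵢ − x̄)² = 468.1750 ⇒ m₂ = 78.02917
Σ(xᵢ − x̄)⁴ = 137858.0560 ⇒ m₄ = 22976.34267
m₂² = 6088.55085
g_2 = m₄/m₂² − 3 = 3.77370 − 3 ≈ 0.774

0.774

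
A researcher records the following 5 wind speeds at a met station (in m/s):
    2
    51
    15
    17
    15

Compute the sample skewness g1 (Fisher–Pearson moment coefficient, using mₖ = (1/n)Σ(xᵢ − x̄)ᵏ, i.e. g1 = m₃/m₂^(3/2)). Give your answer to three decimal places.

x̄ = (2 + 51 + 15 + 17 + 15) / 5 = 20.0000
deviations (xᵢ − x̄): -18.0000, 31.0000, -5.0000, -3.0000, -5.0000
Σ(xᵢ − x̄)² = 1344.0000 ⇒ m₂ = 1344.0000/5 = 268.80000
Σ(xᵢ − x̄)³ = 23682.0000 ⇒ m₃ = 23682.0000/5 = 4736.40000
m₂^(3/2) = 268.80000^(1.5) = 4407.00859
g1 = m₃ / m₂^(3/2) = 4736.40000 / 4407.00859 ≈ 1.075

1.075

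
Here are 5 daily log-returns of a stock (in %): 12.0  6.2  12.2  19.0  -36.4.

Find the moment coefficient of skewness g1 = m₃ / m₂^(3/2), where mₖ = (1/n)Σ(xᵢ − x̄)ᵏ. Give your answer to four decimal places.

-1.3453

x̄ = (12.0 + 6.2 + 12.2 + 19.0 - 36.4) / 5 = 2.6000
deviations (xᵢ − x̄): 9.4000, 3.6000, 9.6000, 16.4000, -39.0000
Σ(xᵢ − x̄)² = 1983.4400 ⇒ m₂ = 1983.4400/5 = 396.68800
Σ(xᵢ − x̄)³ = -53146.0800 ⇒ m₃ = -53146.0800/5 = -10629.21600
m₂^(3/2) = 396.68800^(1.5) = 7900.84596
g1 = m₃ / m₂^(3/2) = -10629.21600 / 7900.84596 ≈ -1.3453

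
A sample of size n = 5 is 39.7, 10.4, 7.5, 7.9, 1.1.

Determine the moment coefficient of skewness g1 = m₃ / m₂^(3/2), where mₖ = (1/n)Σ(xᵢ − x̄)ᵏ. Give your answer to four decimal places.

x̄ = (39.7 + 10.4 + 7.5 + 7.9 + 1.1) / 5 = 13.3200
deviations (xᵢ − x̄): 26.3800, -2.9200, -5.8200, -5.4200, -12.2200
Σ(xᵢ − x̄)² = 917.0080 ⇒ m₂ = 917.0080/5 = 183.40160
Σ(xᵢ − x̄)³ = 16151.9105 ⇒ m₃ = 16151.9105/5 = 3230.38210
m₂^(3/2) = 183.40160^(1.5) = 2483.73170
g1 = m₃ / m₂^(3/2) = 3230.38210 / 2483.73170 ≈ 1.3006

1.3006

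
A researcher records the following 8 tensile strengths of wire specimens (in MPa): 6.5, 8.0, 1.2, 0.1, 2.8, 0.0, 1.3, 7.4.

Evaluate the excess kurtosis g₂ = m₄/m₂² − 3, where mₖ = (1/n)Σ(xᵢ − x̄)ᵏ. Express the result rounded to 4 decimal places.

x̄ = 3.4125
Σ(xᵢ − x̄)² = 78.8288 ⇒ m₂ = 9.85359
Σ(xᵢ − x̄)⁴ = 1086.6126 ⇒ m₄ = 135.82657
m₂² = 97.09331
g₂ = m₄/m₂² − 3 = 1.39893 − 3 ≈ -1.6011

-1.6011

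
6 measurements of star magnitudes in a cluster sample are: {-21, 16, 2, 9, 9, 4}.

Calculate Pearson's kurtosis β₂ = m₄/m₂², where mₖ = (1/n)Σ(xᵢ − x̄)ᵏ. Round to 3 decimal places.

x̄ = 3.1667
Σ(xᵢ − x̄)² = 818.8333 ⇒ m₂ = 136.47222
Σ(xᵢ − x̄)⁴ = 370530.8194 ⇒ m₄ = 61755.13657
m₂² = 18624.66744
β₂ = m₄/m₂² = 61755.13657 / 18624.66744 ≈ 3.316

3.316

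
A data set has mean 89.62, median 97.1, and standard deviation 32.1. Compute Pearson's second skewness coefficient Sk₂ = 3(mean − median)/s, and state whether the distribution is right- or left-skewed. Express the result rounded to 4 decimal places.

Sk₂ = 3(89.62 − 97.1) / 32.1 = 3 × -7.4800 / 32.1
    = -22.4400 / 32.1 ≈ -0.6991
Sk₂ < 0 ⇒ mean < median ⇒ left-skewed (negative skew).

-0.6991, left-skewed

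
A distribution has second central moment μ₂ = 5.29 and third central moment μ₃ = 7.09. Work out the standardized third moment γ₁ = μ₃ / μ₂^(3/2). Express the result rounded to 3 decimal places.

0.583

σ = √μ₂ = √5.29 = 2.30000
σ³ = μ₂^(3/2) = 12.16700
γ₁ = μ₃/σ³ = 7.09 / 12.16700 ≈ 0.583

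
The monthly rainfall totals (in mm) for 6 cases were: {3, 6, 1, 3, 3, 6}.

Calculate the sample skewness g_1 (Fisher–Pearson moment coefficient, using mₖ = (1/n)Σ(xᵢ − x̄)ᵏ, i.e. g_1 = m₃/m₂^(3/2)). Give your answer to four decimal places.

x̄ = (3 + 6 + 1 + 3 + 3 + 6) / 6 = 3.6667
deviations (xᵢ − x̄): -0.6667, 2.3333, -2.6667, -0.6667, -0.6667, 2.3333
Σ(xᵢ − x̄)² = 19.3333 ⇒ m₂ = 19.3333/6 = 3.22222
Σ(xᵢ − x̄)³ = 5.5556 ⇒ m₃ = 5.5556/6 = 0.92593
m₂^(3/2) = 3.22222^(1.5) = 5.78407
g_1 = m₃ / m₂^(3/2) = 0.92593 / 5.78407 ≈ 0.1601

0.1601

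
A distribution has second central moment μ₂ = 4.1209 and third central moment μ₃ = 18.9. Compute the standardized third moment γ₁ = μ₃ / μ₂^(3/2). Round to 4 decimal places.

2.2593

σ = √μ₂ = √4.1209 = 2.03000
σ³ = μ₂^(3/2) = 8.36543
γ₁ = μ₃/σ³ = 18.9 / 8.36543 ≈ 2.2593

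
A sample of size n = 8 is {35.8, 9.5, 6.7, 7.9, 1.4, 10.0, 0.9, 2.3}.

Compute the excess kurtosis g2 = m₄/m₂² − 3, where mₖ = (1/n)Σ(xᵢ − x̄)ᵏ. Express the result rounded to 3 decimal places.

x̄ = 9.3125
Σ(xᵢ − x̄)² = 893.4687 ⇒ m₂ = 111.68359
Σ(xᵢ − x̄)⁴ = 503622.3571 ⇒ m₄ = 62952.79463
m₂² = 12473.22511
g2 = m₄/m₂² − 3 = 5.04703 − 3 ≈ 2.047

2.047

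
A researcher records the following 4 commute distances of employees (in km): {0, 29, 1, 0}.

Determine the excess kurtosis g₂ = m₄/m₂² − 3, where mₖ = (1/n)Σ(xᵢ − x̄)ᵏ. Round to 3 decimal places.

x̄ = 7.5000
Σ(xᵢ − x̄)² = 617.0000 ⇒ m₂ = 154.25000
Σ(xᵢ − x̄)⁴ = 221788.2500 ⇒ m₄ = 55447.06250
m₂² = 23793.06250
g₂ = m₄/m₂² − 3 = 2.33039 − 3 ≈ -0.670

-0.670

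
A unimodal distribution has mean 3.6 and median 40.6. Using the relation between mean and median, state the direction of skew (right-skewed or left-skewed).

mean − median = 3.6 − 40.6 = -37.0
mean < median ⇒ the longer tail is on the left ⇒ left-skewed (negatively skewed).

left-skewed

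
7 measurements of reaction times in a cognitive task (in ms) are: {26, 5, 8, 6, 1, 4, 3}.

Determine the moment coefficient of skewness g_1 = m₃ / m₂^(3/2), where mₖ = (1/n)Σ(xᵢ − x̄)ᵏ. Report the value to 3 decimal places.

x̄ = (26 + 5 + 8 + 6 + 1 + 4 + 3) / 7 = 7.5714
deviations (xᵢ − x̄): 18.4286, -2.5714, 0.4286, -1.5714, -6.5714, -3.5714, -4.5714
Σ(xᵢ − x̄)² = 425.7143 ⇒ m₂ = 425.7143/7 = 60.81633
Σ(xᵢ − x̄)³ = 5812.8980 ⇒ m₃ = 5812.8980/7 = 830.41399
m₂^(3/2) = 60.81633^(1.5) = 474.27505
g_1 = m₃ / m₂^(3/2) = 830.41399 / 474.27505 ≈ 1.751

1.751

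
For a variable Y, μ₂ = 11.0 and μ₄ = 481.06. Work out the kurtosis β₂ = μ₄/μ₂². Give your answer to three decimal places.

μ₂² = 11.0² = 121.00000
μ₄/μ₂² = 481.06 / 121.00000 = 3.97570
β₂ ≈ 3.976

3.976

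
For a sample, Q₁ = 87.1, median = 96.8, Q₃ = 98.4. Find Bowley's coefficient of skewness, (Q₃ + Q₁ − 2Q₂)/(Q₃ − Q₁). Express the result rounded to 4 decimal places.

numerator: Q₃ + Q₁ − 2Q₂ = 98.4 + 87.1 − 2×96.8 = -8.1000
denominator: Q₃ − Q₁ = 98.4 − 87.1 = 11.3000
Bowley skewness = -8.1000 / 11.3000 ≈ -0.7168

-0.7168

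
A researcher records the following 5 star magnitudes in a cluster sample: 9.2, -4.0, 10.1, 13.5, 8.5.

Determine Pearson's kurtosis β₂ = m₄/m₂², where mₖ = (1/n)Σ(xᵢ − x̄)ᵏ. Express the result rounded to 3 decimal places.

x̄ = 7.4600
Σ(xᵢ − x̄)² = 178.8920 ⇒ m₂ = 35.77840
Σ(xᵢ − x̄)⁴ = 18637.8078 ⇒ m₄ = 3727.56157
m₂² = 1280.09391
β₂ = m₄/m₂² = 3727.56157 / 1280.09391 ≈ 2.912

2.912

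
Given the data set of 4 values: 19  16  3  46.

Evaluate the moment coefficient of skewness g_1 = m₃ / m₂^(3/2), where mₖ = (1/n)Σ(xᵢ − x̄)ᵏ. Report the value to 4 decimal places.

0.6317

x̄ = (19 + 16 + 3 + 46) / 4 = 21.0000
deviations (xᵢ − x̄): -2.0000, -5.0000, -18.0000, 25.0000
Σ(xᵢ − x̄)² = 978.0000 ⇒ m₂ = 978.0000/4 = 244.50000
Σ(xᵢ − x̄)³ = 9660.0000 ⇒ m₃ = 9660.0000/4 = 2415.00000
m₂^(3/2) = 244.50000^(1.5) = 3823.12322
g_1 = m₃ / m₂^(3/2) = 2415.00000 / 3823.12322 ≈ 0.6317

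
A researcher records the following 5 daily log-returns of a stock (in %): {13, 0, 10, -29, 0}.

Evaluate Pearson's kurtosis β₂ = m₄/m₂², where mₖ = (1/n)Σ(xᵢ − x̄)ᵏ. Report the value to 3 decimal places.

x̄ = -1.2000
Σ(xᵢ − x̄)² = 1102.8000 ⇒ m₂ = 220.56000
Σ(xᵢ − x̄)⁴ = 653679.6960 ⇒ m₄ = 130735.93920
m₂² = 48646.71360
β₂ = m₄/m₂² = 130735.93920 / 48646.71360 ≈ 2.687

2.687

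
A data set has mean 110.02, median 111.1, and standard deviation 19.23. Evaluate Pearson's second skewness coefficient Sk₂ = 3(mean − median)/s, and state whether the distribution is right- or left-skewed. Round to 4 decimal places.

Sk₂ = 3(110.02 − 111.1) / 19.23 = 3 × -1.0800 / 19.23
    = -3.2400 / 19.23 ≈ -0.1685
Sk₂ < 0 ⇒ mean < median ⇒ left-skewed (negative skew).

-0.1685, left-skewed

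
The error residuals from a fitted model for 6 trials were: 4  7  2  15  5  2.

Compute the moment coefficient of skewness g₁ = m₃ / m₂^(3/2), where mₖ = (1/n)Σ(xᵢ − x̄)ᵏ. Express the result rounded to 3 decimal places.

1.234

x̄ = (4 + 7 + 2 + 15 + 5 + 2) / 6 = 5.8333
deviations (xᵢ − x̄): -1.8333, 1.1667, -3.8333, 9.1667, -0.8333, -3.8333
Σ(xᵢ − x̄)² = 118.8333 ⇒ m₂ = 118.8333/6 = 19.80556
Σ(xᵢ − x̄)³ = 652.4444 ⇒ m₃ = 652.4444/6 = 108.74074
m₂^(3/2) = 19.80556^(1.5) = 88.14152
g₁ = m₃ / m₂^(3/2) = 108.74074 / 88.14152 ≈ 1.234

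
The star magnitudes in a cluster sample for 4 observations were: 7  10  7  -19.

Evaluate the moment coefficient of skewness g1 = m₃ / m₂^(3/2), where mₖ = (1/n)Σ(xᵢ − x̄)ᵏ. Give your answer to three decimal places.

x̄ = (7 + 10 + 7 - 19) / 4 = 1.2500
deviations (xᵢ − x̄): 5.7500, 8.7500, 5.7500, -20.2500
Σ(xᵢ − x̄)² = 552.7500 ⇒ m₂ = 552.7500/4 = 138.18750
Σ(xᵢ − x̄)³ = -7253.6250 ⇒ m₃ = -7253.6250/4 = -1813.40625
m₂^(3/2) = 138.18750^(1.5) = 1624.43800
g1 = m₃ / m₂^(3/2) = -1813.40625 / 1624.43800 ≈ -1.116

-1.116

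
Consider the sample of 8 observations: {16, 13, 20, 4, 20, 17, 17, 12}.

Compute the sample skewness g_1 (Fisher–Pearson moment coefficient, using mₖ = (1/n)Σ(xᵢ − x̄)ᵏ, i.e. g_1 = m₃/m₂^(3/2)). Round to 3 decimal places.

-1.084

x̄ = (16 + 13 + 20 + 4 + 20 + 17 + 17 + 12) / 8 = 14.8750
deviations (xᵢ − x̄): 1.1250, -1.8750, 5.1250, -10.8750, 5.1250, 2.1250, 2.1250, -2.8750
Σ(xᵢ − x̄)² = 192.8750 ⇒ m₂ = 192.8750/8 = 24.10938
Σ(xᵢ − x̄)³ = -1026.6563 ⇒ m₃ = -1026.6563/8 = -128.33203
m₂^(3/2) = 24.10938^(1.5) = 118.38016
g_1 = m₃ / m₂^(3/2) = -128.33203 / 118.38016 ≈ -1.084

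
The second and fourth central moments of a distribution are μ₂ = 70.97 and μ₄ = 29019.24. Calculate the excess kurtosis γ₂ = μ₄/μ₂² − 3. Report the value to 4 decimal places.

2.7615

μ₂² = 70.97² = 5036.74090
μ₄/μ₂² = 29019.24 / 5036.74090 = 5.76151
γ₂ = 5.76151 − 3 ≈ 2.7615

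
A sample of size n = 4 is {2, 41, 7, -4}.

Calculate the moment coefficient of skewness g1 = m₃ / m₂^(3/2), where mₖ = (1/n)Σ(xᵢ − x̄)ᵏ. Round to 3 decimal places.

0.984

x̄ = (2 + 41 + 7 - 4) / 4 = 11.5000
deviations (xᵢ − x̄): -9.5000, 29.5000, -4.5000, -15.5000
Σ(xᵢ − x̄)² = 1221.0000 ⇒ m₂ = 1221.0000/4 = 305.25000
Σ(xᵢ − x̄)³ = 21000.0000 ⇒ m₃ = 21000.0000/4 = 5250.00000
m₂^(3/2) = 305.25000^(1.5) = 5333.14644
g1 = m₃ / m₂^(3/2) = 5250.00000 / 5333.14644 ≈ 0.984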